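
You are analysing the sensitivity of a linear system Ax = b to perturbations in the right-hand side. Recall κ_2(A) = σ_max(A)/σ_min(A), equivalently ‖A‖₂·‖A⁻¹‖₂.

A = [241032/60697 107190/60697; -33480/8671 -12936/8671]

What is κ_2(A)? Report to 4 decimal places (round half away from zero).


40.2500

M = AᵀA = [134388864/4380649 55954800/4380649; 55954800/4380649 23411844/4380649]. tr(M)=933732/25921, det(M)=20736/25921
λ_max, λ_min = (933732/25921 ± √869705456400/671898241)/2 = 36, 576/25921
so κ_2 = √(36 / (576/25921)) = 40.2500


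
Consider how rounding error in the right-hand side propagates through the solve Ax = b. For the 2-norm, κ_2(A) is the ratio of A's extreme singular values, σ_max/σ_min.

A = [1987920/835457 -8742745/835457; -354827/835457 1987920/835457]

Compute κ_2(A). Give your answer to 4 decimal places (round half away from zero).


M = AᵀA = [59165249/10127369 -262405440/10127369; -262405440/10127369 1166370425/10127369]. tr(M)=29891114/247009, det(M)=366025/247009
eigenvalues of AᵀA: λ = (tr ± √(tr²−4·det))/2 = 121, 3025/247009
κ_2(A) = √(λ_max/λ_min) = √(121 / (3025/247009)) = 99.4000

99.4000


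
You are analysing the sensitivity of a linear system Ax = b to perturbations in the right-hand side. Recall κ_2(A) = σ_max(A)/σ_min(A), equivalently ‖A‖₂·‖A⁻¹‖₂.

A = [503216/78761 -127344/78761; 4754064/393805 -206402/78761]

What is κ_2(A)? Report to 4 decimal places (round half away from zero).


70.6250

AᵀA = [100109976064/536617225 -4504000032/107323445; -4504000032/107323445 203523460/21464689]; tr = 62580644/319225, det = 2458624/319225
char-poly roots: 196 and 12544/319225
κ_2(A) = √(λ_max/λ_min) = √(196 / (12544/319225)) = 70.6250


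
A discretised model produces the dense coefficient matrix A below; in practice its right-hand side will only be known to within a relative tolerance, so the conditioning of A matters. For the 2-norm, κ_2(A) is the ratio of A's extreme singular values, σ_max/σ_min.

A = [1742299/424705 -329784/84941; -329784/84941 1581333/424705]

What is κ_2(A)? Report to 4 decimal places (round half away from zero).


form AᵀA = [6842500561/214476025 -1303306368/42895205; -1303306368/42895205 6206362929/214476025] with trace 3103178/51005 and determinant 257049/6375625
eigenvalues of AᵀA: λ = (tr ± √(tr²−4·det))/2 = 1521/25, 169/255025
so κ_2 = √((1521/25) / (169/255025)) = 303.0000

303.0000


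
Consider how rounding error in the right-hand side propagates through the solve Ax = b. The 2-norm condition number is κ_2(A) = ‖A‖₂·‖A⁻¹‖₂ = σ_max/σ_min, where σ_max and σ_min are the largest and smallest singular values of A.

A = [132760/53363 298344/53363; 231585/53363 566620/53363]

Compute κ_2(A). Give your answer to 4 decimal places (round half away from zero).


form AᵀA = [246563425/9853321 591103260/9853321; 591103260/9853321 1418918224/9853321] with trace 1665481649/9853321 and determinant 45697600/9853321
solving λ² − 1665481649/9853321·λ + 45697600/9853321 = 0 gives λ = 169, 270400/9853321
κ = σ_max/σ_min = 13/(520/3139) = 78.4750

78.4750


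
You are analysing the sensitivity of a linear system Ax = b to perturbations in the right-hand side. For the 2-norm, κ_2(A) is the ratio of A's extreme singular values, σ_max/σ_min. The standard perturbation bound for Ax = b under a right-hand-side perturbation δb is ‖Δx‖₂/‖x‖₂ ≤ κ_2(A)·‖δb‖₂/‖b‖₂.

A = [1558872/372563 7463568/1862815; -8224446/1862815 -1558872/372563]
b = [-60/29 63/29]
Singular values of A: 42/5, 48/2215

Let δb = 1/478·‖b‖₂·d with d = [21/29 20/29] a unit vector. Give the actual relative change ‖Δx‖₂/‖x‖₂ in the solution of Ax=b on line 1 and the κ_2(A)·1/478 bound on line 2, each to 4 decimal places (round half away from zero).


0.8109
0.8109

σ_max = 42/5, σ_min = 48/2215
κ = σ_max/σ_min = (42/5)/(48/2215) = 387.6250
worst-case relative error ≤ 387.6250 × 1/478 = 0.8109
solve Ax = b  →  x = [-0.2586 -0.2463]
‖b‖ = 3.0000, ‖x‖ = 0.3571
δb = ε·‖b‖·d = [0.0045 0.0043]; solving A·Δx = δb gives ‖Δx‖ = 0.2896
relative error = 0.8109
tightness: 0.8109 against a bound of 0.8109; the bound is attained (ratio 1)


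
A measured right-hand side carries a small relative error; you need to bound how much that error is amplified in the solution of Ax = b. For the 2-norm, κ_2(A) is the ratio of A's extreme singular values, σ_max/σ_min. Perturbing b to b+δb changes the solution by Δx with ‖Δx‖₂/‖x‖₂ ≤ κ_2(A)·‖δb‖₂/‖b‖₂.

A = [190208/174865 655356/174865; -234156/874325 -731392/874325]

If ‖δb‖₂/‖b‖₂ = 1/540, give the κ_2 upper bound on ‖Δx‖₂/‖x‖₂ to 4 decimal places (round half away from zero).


AᵀA = [570675856/454755625 1955745792/454755625; 1955745792/454755625 6705664144/454755625]; tr = 11642144/727609, det = 6400/727609
solving λ² − 11642144/727609·λ + 6400/727609 = 0 gives λ = 16, 400/727609
κ_2(A) = √(λ_max/λ_min) = √(16 / (400/727609)) = 170.6000
perturbation bound = 170.6000·1/540 = 0.3159

0.3159


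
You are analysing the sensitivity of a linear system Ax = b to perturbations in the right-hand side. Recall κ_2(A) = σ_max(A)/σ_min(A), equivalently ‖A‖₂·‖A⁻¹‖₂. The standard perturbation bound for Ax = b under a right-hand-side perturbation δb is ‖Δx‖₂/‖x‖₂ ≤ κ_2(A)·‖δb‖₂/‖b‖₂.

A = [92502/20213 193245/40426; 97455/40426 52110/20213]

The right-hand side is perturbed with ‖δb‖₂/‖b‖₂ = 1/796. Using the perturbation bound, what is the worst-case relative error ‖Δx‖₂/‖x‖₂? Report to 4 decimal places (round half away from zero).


0.2575

form AᵀA = [151293969/5654884 39712680/1413721; 39712680/1413721 166800825/5654884] with trace 189117/3362 and determinant 2025/26896
solving λ² − 189117/3362·λ + 2025/26896 = 0 gives λ = 225/4, 9/6724
so κ_2 = √((225/4) / (9/6724)) = 205.0000
bound on ‖Δx‖/‖x‖: κ·ε = 205.0000·1/796 = 0.2575


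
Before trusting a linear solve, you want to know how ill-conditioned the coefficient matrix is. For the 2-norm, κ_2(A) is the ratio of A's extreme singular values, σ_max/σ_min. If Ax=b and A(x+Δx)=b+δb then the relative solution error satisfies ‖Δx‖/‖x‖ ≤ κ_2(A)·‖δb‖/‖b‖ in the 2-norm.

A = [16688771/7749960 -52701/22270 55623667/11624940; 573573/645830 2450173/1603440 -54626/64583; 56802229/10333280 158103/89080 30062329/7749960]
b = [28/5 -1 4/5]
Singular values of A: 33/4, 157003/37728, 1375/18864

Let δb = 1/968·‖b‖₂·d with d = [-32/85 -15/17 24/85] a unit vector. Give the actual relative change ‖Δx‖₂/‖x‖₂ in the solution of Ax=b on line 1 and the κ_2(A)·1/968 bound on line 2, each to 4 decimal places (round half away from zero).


0.0059
0.1169

largest singular value 33/4, smallest 1375/18864
κ = σ_max/σ_min = (33/4)/(1375/18864) = 113.1840
κ_2(A)·‖δb‖/‖b‖ = 0.1169
solve Ax = b  →  x = [7.8645 -9.0005 -6.8204]
2-norm of b is 5.7446; of x, 13.7614
re-solving with b+δb shifts x by Δx of norm 0.0814
dividing the unrounded norms, ‖Δx‖/‖x‖ = 0.0059
realised/bound (from unrounded values) ≈ 0.0506


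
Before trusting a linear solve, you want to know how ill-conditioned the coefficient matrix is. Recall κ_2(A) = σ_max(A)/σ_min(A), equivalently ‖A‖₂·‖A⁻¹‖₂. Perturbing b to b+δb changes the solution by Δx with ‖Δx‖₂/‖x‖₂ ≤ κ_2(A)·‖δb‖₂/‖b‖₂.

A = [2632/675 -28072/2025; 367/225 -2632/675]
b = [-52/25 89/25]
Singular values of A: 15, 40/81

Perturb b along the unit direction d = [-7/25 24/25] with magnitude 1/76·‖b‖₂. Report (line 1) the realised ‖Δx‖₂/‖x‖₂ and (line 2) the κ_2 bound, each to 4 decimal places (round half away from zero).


largest singular value 15, smallest 40/81
κ_2(A) = 15 / (40/81) = 30.3750
κ_2(A)·‖δb‖/‖b‖ = 0.3997
solve Ax = b  →  x = [7.7573 2.3320]
‖b‖₂ = 4.1231 and ‖x‖₂ = 8.1003
with δb = [-0.0152 0.0521], A·Δx = δb → ‖Δx‖ = 0.1099
realised ‖Δx‖/‖x‖ = 0.0136
realised/bound (from unrounded values) ≈ 0.0339

0.0136
0.3997


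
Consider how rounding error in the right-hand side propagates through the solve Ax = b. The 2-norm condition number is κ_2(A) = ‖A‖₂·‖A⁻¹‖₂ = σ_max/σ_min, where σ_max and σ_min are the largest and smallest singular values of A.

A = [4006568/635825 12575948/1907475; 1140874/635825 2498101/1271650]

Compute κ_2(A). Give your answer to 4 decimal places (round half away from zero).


AᵀA = [27766688996/646837489 87458269675/1940512467; 87458269675/1940512467 1102051919761/23286149604]; tr = 2498992537/27688644, det = 2085136/6922161
char-poly roots: 361/4 and 23104/6922161
σ_max=√(361/4)=(19/2), σ_min=√(23104/6922161)=(152/2631) → κ = 164.4375

164.4375


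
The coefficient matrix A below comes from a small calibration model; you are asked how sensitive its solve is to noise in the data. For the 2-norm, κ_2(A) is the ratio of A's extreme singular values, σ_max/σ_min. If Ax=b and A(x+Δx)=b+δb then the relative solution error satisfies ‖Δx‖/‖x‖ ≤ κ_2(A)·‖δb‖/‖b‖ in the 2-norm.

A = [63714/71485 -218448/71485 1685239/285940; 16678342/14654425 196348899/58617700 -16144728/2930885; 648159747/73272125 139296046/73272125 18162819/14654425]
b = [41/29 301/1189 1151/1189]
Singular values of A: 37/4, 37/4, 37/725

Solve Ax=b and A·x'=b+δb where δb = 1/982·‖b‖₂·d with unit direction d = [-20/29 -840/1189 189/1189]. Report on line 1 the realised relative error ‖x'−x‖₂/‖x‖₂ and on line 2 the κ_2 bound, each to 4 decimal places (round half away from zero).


0.0018
0.1846

largest singular value 37/4, smallest 37/725
condition number: (37/4) ÷ (37/725) = 181.2500
bound on ‖Δx‖/‖x‖: κ·ε = 181.2500·1/982 = 0.1846
solve Ax = b  →  x = [4.9590 -16.6163 -9.1256]
2-norm of b is 1.7321; of x, 19.5952
re-solving with b+δb shifts x by Δx of norm 0.0346
realised ‖Δx‖/‖x‖ = 0.0018
so the bound overstates the realised error by a factor of ≈ 104.6479 (computed from the unrounded values)


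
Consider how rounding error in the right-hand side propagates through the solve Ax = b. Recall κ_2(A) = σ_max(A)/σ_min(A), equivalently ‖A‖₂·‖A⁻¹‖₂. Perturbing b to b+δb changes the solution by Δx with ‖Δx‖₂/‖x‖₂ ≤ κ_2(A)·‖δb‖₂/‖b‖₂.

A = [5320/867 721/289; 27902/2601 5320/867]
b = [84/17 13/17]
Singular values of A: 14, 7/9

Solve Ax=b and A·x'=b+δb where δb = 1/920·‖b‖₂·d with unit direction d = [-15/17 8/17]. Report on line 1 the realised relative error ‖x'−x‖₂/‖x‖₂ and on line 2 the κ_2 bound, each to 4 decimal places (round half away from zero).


0.0014
0.0196

σ_max = 14, σ_min = 7/9
condition number: 14 ÷ (7/9) = 18.0000
perturbation bound = 18.0000·1/920 = 0.0196
solve Ax = b  →  x = [2.6092 -4.4370]
‖b‖ = 5.0000, ‖x‖ = 5.1473
δb = ε·‖b‖·d = [-0.0048 0.0026]; solving A·Δx = δb gives ‖Δx‖ = 0.0070
realised ‖Δx‖/‖x‖ = 0.0014
realised/bound (from unrounded values) ≈ 0.0694


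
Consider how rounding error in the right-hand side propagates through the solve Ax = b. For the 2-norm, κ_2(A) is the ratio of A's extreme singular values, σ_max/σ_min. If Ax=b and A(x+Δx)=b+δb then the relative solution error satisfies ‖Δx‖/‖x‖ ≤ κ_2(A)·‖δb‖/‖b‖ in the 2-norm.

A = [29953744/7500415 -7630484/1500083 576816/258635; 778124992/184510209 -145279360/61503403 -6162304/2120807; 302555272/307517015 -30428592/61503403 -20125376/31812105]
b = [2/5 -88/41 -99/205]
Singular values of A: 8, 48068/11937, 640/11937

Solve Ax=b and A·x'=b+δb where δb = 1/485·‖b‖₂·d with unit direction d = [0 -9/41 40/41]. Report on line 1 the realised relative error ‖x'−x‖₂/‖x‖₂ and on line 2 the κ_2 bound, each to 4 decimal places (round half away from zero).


0.1679
0.3077

largest singular value 8, smallest 640/11937
condition number: 8 ÷ (640/11937) = 149.2125
worst-case relative error ≤ 149.2125 × 1/485 = 0.3077
solve Ax = b  →  x = [-0.2223 -0.0521 0.4585]
‖b‖ = 2.2361, ‖x‖ = 0.5122
Δx = A⁻¹·δb where δb = 1/485·2.2361·d; ‖Δx‖ = 0.0860
dividing the unrounded norms, ‖Δx‖/‖x‖ = 0.1679
tightness: 0.1679 against a bound of 0.3077 (unrounded ratio ≈ 0.5457)


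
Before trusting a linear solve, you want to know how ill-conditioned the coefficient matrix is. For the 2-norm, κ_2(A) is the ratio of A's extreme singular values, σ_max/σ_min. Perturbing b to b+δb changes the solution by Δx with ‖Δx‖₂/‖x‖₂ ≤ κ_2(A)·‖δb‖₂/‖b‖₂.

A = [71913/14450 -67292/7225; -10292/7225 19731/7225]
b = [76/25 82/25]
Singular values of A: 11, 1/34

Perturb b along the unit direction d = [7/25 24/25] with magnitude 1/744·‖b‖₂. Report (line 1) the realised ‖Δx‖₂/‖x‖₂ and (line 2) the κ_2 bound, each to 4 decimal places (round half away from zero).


0.0015
0.5027

from the listed singular values, σ₁ = 11, σ_n = 1/34
condition number: 11 ÷ (1/34) = 374.0000
worst-case relative error ≤ 374.0000 × 1/744 = 0.5027
solve Ax = b  →  x = [120.0856 63.8396]
‖b‖ = 4.4721, ‖x‖ = 136.0001
δb = ε·‖b‖·d = [0.0017 0.0058]; solving A·Δx = δb gives ‖Δx‖ = 0.2044
relative error = 0.0015
realised/bound (from unrounded values) ≈ 0.0030


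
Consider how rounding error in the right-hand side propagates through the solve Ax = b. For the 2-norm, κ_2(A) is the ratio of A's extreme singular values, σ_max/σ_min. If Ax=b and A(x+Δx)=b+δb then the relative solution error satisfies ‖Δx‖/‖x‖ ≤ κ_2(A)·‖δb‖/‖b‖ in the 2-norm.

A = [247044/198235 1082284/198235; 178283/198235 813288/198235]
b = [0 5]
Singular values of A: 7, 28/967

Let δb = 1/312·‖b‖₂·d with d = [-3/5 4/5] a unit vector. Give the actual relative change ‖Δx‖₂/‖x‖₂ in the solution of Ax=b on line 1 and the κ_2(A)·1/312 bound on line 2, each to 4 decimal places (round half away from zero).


0.0040
0.7748

from the listed singular values, σ₁ = 7, σ_n = 28/967
condition number: 7 ÷ (28/967) = 241.7500
bound on ‖Δx‖/‖x‖: κ·ε = 241.7500·1/312 = 0.7748
solve Ax = b  →  x = [-134.6794 30.7422]
‖b‖₂ = 5.0000 and ‖x‖₂ = 138.1435
Δx = A⁻¹·δb where δb = 1/312·5.0000·d; ‖Δx‖ = 0.5535
relative error = 0.0040
tightness: 0.0040 against a bound of 0.7748 (unrounded ratio ≈ 0.0052)


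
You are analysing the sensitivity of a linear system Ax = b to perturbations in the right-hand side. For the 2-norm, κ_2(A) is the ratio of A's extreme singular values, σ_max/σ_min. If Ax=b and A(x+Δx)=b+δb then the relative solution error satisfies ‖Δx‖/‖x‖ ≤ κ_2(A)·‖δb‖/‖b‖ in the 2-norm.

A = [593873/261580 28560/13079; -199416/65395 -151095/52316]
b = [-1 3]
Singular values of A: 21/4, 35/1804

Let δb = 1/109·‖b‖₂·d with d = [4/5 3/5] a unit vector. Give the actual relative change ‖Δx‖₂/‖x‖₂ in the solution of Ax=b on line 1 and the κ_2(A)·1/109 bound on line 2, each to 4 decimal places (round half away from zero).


from the listed singular values, σ₁ = 21/4, σ_n = 35/1804
condition number: (21/4) ÷ (35/1804) = 270.6000
bound on ‖Δx‖/‖x‖: κ·ε = 270.6000·1/109 = 2.4826
solve Ax = b  →  x = [-35.9606 36.9300]
‖b‖ = 3.1623, ‖x‖ = 51.5460
with δb = [0.0232 0.0174], A·Δx = δb → ‖Δx‖ = 1.4953
realised ‖Δx‖/‖x‖ = 0.0290
tightness: 0.0290 against a bound of 2.4826 (unrounded ratio ≈ 0.0117)

0.0290
2.4826


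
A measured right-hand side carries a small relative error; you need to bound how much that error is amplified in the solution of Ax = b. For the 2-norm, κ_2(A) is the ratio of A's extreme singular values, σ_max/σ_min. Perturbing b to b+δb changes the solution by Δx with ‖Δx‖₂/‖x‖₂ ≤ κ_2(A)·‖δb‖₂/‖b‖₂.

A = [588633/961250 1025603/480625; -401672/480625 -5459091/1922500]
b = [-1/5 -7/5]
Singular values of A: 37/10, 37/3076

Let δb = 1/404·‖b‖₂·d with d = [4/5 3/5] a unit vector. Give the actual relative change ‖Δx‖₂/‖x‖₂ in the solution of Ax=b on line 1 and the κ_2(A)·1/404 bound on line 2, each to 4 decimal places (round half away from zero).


0.0035
0.7614

largest singular value 37/10, smallest 37/3076
κ = σ_max/σ_min = (37/10)/(37/3076) = 307.6000
bound on ‖Δx‖/‖x‖: κ·ε = 307.6000·1/404 = 0.7614
solve Ax = b  →  x = [79.8854 -23.0184]
‖b‖ = 1.4142, ‖x‖ = 83.1356
re-solving with b+δb shifts x by Δx of norm 0.2910
realised ‖Δx‖/‖x‖ = 0.0035
realised/bound (from unrounded values) ≈ 0.0046


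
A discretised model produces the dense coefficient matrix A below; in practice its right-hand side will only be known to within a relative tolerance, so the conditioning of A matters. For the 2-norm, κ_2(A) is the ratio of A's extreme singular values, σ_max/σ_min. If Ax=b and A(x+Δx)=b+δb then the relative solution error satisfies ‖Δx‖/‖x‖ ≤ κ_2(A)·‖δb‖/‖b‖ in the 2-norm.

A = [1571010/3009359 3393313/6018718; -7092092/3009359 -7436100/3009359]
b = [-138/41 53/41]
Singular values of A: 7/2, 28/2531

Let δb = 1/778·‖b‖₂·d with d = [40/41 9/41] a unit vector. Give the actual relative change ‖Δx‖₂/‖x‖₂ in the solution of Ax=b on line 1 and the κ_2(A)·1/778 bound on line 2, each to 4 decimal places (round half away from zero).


0.0015
0.4067

σ_max = 7/2, σ_min = 28/2531
κ_2(A) = (7/2) / (28/2531) = 316.3750
κ_2(A)·‖δb‖/‖b‖ = 0.4067
solve Ax = b  →  x = [195.9766 -187.4335]
2-norm of b is 3.6056; of x, 271.1792
Δx = A⁻¹·δb where δb = 1/778·3.6056·d; ‖Δx‖ = 0.4189
relative error = 0.0015
so the bound overstates the realised error by a factor of ≈ 263.2405 (computed from the unrounded values)


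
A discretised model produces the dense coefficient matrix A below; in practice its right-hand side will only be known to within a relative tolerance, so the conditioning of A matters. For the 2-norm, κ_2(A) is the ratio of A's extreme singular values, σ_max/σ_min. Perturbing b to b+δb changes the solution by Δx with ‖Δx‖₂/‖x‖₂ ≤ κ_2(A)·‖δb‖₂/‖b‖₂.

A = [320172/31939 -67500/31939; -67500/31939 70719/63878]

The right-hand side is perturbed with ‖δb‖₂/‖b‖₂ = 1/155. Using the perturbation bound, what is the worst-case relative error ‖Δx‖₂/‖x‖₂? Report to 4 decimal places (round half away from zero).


0.1073

M = AᵀA = [63692064/606841 -14276250/606841; -14276250/606841 13816881/2427364]. tr(M)=159777/1444, det(M)=15876/361
eigenvalues of AᵀA: λ = (tr ± √(tr²−4·det))/2 = 441/4, 144/361
κ_2(A) = √(λ_max/λ_min) = √((441/4) / (144/361)) = 16.6250
κ_2(A)·‖δb‖/‖b‖ = 0.1073


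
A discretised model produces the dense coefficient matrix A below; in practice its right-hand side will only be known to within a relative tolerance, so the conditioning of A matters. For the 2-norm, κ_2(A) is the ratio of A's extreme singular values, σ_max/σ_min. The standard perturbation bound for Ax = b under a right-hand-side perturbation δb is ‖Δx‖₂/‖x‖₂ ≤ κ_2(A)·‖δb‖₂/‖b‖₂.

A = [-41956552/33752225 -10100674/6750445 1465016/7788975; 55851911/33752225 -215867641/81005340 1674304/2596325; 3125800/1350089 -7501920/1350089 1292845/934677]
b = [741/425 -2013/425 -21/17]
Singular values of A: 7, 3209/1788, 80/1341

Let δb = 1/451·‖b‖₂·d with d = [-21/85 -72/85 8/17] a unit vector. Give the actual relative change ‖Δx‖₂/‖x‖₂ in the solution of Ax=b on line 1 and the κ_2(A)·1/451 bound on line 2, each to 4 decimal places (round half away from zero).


σ_max = 7, σ_min = 80/1341
condition number: 7 ÷ (80/1341) = 117.3375
κ_2(A)·‖δb‖/‖b‖ = 0.2602
solve Ax = b  →  x = [-5.9494 9.9326 48.9669]
‖b‖₂ = 5.1962 and ‖x‖₂ = 50.3171
with δb = [-0.0028 -0.0098 0.0054], A·Δx = δb → ‖Δx‖ = 0.1931
realised ‖Δx‖/‖x‖ = 0.0038
tightness: 0.0038 against a bound of 0.2602 (unrounded ratio ≈ 0.0148)

0.0038
0.2602


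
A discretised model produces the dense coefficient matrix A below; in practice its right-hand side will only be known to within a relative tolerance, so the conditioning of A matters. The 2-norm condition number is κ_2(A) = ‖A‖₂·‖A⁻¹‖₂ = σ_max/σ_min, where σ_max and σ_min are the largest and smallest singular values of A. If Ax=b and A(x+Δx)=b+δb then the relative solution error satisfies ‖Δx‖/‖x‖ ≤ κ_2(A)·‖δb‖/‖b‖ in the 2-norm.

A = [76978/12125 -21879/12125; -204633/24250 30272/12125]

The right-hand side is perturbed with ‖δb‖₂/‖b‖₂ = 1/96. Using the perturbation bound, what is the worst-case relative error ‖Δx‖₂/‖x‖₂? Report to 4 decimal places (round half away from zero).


2.0208

M = AᵀA = [524616917/4704500 -38252214/1176125; -38252214/1176125 11160677/1176125]. tr(M)=4554077/37636, det(M)=14641/37636
char-poly roots: 121 and 121/37636
κ_2(A) = √(λ_max/λ_min) = √(121 / (121/37636)) = 194.0000
worst-case relative error ≤ 194.0000 × 1/96 = 2.0208


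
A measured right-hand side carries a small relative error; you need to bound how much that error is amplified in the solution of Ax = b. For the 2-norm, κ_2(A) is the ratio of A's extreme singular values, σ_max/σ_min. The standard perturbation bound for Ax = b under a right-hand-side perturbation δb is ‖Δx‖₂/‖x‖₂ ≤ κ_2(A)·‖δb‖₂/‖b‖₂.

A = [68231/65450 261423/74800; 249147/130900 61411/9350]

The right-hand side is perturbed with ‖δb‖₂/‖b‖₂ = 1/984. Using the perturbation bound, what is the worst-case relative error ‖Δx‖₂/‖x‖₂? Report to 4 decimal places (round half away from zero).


M = AᵀA = [279225277/59290000 273490029/16940000; 273490029/16940000 1071646657/19360000]. tr(M)=91165265/1517824, det(M)=923521/24285184
λ_max, λ_min = (91165265/1517824 ± √8310755106935649/2303789694976)/2 = 961/16, 961/1517824
κ = σ_max/σ_min = (31/4)/(31/1232) = 308.0000
bound on ‖Δx‖/‖x‖: κ·ε = 308.0000·1/984 = 0.3130

0.3130


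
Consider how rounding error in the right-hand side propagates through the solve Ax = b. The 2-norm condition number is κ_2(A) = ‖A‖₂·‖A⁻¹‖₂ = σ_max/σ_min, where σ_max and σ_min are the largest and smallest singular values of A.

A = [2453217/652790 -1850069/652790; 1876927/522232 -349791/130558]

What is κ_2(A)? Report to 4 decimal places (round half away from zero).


360.1600

AᵀA = [219219681889/8107201600 -41103195237/2026800400; -41103195237/2026800400 3853507073/253350050]; tr = 13701276329/324288064, det = 17850625/1297152256
λ_max, λ_min = (13701276329/324288064 ± √187719184298993276241/105162748452868096)/2 = 169/4, 105625/324288064
so κ_2 = √((169/4) / (105625/324288064)) = 360.1600


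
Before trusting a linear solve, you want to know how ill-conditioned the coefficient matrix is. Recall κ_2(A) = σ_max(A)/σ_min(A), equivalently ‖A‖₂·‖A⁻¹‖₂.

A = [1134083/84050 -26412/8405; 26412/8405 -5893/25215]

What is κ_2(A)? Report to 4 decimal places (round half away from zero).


30.0000

AᵀA = [806605369/4202500 -9063718/210125; -9063718/210125 751109/75645]; tr = 4541941/22500, det = 25411681/562500
char-poly roots: 5041/25 and 5041/22500
σ_max=√(5041/25)=(71/5), σ_min=√(5041/22500)=(71/150) → κ = 30.0000


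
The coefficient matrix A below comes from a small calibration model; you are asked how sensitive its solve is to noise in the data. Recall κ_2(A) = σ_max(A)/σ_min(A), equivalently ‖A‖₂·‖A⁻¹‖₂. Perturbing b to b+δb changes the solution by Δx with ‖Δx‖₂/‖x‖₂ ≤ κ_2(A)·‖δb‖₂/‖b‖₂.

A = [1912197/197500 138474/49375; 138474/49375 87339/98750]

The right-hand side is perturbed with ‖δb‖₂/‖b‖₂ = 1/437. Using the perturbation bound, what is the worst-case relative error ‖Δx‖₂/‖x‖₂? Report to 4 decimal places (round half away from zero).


M = AᵀA = [6341277033/62410000 231182343/7801250; 231182343/7801250 134925273/15602500]. tr(M)=11009565/99856, det(M)=194481/399424
char-poly roots: 441/4 and 441/99856
κ_2(A) = √(λ_max/λ_min) = √((441/4) / (441/99856)) = 158.0000
perturbation bound = 158.0000·1/437 = 0.3616

0.3616


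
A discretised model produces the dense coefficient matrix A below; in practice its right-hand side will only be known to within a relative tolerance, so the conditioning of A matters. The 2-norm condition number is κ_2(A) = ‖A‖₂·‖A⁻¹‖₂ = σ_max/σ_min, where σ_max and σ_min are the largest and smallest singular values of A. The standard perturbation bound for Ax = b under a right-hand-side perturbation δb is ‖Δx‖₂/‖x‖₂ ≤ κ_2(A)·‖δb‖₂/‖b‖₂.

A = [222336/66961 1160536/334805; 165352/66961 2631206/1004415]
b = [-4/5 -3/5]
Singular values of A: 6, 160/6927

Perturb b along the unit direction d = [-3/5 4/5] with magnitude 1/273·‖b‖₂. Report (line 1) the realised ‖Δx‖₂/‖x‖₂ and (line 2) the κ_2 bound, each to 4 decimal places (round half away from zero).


σ_max = 6, σ_min = 160/6927
κ = σ_max/σ_min = 6/(160/6927) = 259.7625
worst-case relative error ≤ 259.7625 × 1/273 = 0.9515
solve Ax = b  →  x = [-0.1149 -0.1207]
‖b‖₂ = 1.0000 and ‖x‖₂ = 0.1667
with δb = [-0.0022 0.0029], A·Δx = δb → ‖Δx‖ = 0.1586
dividing the unrounded norms, ‖Δx‖/‖x‖ = 0.9515
realised/bound = 1 exactly: the bound is attained for this b and d

0.9515
0.9515


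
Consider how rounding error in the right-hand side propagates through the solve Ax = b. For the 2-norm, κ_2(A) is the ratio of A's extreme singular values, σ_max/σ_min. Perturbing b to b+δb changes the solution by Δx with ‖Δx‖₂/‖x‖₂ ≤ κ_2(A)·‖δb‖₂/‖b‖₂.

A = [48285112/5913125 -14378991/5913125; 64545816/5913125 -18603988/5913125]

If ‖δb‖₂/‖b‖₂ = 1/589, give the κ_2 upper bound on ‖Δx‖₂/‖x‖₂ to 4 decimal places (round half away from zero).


0.4016

M = AᵀA = [259904576158336/1398601890625 -75804031087848/1398601890625; -75804031087848/1398601890625 22114550067289/1398601890625]. tr(M)=451230601961/2237763025, det(M)=1626347584/2237763025
eigenvalues of AᵀA: λ = (tr ± √(tr²−4·det))/2 = 5041/25, 322624/89510521
κ_2(A) = √(λ_max/λ_min) = √((5041/25) / (322624/89510521)) = 236.5250
κ_2(A)·‖δb‖/‖b‖ = 0.4016


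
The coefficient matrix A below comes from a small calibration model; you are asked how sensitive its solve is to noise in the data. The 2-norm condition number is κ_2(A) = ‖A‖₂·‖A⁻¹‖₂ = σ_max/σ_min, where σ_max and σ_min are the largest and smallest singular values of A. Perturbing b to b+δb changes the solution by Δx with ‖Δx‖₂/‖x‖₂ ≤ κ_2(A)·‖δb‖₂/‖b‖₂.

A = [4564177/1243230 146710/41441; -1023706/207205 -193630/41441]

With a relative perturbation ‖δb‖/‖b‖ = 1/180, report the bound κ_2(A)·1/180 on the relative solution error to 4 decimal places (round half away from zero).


1.1908

form AᵀA = [2342350990681/61824833316 185893156435/5152069443; 185893156435/5152069443 59016401000/1717356481] with trace 5311464241/73513476 and determinant 2088025/18378369
solving λ² − 5311464241/73513476·λ + 2088025/18378369 = 0 gives λ = 289/4, 28900/18378369
κ_2(A) = √(λ_max/λ_min) = √((289/4) / (28900/18378369)) = 214.3500
worst-case relative error ≤ 214.3500 × 1/180 = 1.1908


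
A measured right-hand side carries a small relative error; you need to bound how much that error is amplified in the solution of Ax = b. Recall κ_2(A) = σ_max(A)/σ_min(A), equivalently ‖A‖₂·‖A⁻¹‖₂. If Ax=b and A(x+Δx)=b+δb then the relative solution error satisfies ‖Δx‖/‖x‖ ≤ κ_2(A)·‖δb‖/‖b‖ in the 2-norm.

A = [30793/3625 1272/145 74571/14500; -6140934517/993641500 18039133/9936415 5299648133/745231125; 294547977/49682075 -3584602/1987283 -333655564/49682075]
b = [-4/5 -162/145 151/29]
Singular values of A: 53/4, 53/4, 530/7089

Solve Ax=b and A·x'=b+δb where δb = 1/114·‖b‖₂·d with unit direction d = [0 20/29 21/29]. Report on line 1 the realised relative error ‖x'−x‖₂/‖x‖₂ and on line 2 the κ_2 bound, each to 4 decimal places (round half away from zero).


σ_max = 53/4, σ_min = 530/7089
condition number: (53/4) ÷ (530/7089) = 177.2250
worst-case relative error ≤ 177.2250 × 1/114 = 1.5546
solve Ax = b  →  x = [16.7800 -29.1612 21.8701]
2-norm of b is 5.3852; of x, 40.1278
Δx = A⁻¹·δb where δb = 1/114·5.3852·d; ‖Δx‖ = 0.6318
relative error = 0.0157
realised/bound (from unrounded values) ≈ 0.0101

0.0157
1.5546


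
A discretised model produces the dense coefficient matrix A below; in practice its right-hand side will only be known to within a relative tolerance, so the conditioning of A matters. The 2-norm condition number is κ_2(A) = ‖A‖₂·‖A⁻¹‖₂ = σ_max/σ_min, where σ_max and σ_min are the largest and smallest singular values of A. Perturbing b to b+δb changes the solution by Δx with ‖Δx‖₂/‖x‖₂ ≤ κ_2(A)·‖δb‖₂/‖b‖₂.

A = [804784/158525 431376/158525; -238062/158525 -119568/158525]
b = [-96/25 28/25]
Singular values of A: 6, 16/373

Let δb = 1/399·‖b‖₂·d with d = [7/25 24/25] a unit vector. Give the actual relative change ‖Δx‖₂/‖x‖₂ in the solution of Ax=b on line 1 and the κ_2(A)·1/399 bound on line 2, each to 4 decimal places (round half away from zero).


σ_max = 6, σ_min = 16/373
condition number: 6 ÷ (16/373) = 139.8750
worst-case relative error ≤ 139.8750 × 1/399 = 0.3506
solve Ax = b  →  x = [-0.5882 -0.3137]
‖b‖ = 4.0000, ‖x‖ = 0.6667
re-solving with b+δb shifts x by Δx of norm 0.2337
relative error = 0.3506
so the bound is sharp here: realised error equals the bound

0.3506
0.3506


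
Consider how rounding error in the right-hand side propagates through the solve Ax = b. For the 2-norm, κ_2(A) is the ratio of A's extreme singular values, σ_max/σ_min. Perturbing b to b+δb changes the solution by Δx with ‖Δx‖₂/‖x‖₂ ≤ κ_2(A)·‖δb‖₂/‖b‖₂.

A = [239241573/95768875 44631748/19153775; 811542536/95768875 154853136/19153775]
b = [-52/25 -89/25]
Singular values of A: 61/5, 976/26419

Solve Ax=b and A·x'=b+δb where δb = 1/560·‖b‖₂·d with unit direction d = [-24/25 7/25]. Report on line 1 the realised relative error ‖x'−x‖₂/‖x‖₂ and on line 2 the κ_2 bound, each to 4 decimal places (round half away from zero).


largest singular value 61/5, smallest 976/26419
κ = σ_max/σ_min = (61/5)/(976/26419) = 330.2375
κ_2(A)·‖δb‖/‖b‖ = 0.5897
solve Ax = b  →  x = [-18.9055 19.3753]
2-norm of b is 4.1231; of x, 27.0706
with δb = [-0.0071 0.0021], A·Δx = δb → ‖Δx‖ = 0.1993
realised ‖Δx‖/‖x‖ = 0.0074
tightness: 0.0074 against a bound of 0.5897 (unrounded ratio ≈ 0.0125)

0.0074
0.5897


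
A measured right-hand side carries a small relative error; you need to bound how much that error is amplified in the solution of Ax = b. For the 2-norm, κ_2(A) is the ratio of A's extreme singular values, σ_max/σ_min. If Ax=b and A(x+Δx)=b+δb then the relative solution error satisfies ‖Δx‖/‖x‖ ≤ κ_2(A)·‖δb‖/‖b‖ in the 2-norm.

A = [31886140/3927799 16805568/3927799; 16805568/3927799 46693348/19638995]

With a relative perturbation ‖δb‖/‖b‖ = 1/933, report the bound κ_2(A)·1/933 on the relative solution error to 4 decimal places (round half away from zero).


form AᵀA = [4495339238416/53382716209 11986268875776/266913581045; 11986268875776/266913581045 31975593918736/1334567905225] with trace 499512369824/4617882025 and determinant 182790400/184715281
eigenvalues of AᵀA: λ = (tr ± √(tr²−4·det))/2 = 2704/25, 1690000/184715281
so κ_2 = √((2704/25) / (1690000/184715281)) = 108.7280
bound on ‖Δx‖/‖x‖: κ·ε = 108.7280·1/933 = 0.1165

0.1165


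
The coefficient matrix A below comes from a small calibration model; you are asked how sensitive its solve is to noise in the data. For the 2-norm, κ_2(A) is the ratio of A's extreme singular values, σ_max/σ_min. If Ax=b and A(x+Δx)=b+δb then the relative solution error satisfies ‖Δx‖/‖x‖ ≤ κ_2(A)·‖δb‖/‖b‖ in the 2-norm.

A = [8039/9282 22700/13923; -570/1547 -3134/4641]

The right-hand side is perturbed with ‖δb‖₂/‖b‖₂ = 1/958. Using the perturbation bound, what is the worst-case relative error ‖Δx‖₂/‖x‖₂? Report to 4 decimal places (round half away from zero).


form AᵀA = [451609/509796 635030/382347; 635030/382347 3572116/1147041] with trace 63505/15876 and determinant 1/3969
λ_max, λ_min = (63505/15876 ± √4032631009/252047376)/2 = 4, 1/15876
κ = σ_max/σ_min = 2/(1/126) = 252.0000
worst-case relative error ≤ 252.0000 × 1/958 = 0.2630

0.2630


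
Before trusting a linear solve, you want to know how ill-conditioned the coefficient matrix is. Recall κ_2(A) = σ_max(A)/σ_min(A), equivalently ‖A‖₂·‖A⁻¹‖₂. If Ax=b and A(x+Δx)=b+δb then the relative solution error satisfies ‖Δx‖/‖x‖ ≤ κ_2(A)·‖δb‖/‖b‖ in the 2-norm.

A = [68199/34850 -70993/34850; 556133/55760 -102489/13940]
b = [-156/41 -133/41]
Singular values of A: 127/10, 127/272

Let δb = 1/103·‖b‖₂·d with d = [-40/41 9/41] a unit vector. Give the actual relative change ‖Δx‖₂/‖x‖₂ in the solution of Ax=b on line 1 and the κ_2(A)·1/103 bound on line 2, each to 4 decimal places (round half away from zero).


from the listed singular values, σ₁ = 127/10, σ_n = 127/272
κ_2(A) = (127/10) / (127/272) = 27.2000
perturbation bound = 27.2000·1/103 = 0.2641
solve Ax = b  →  x = [3.6031 5.3291]
‖b‖ = 5.0000, ‖x‖ = 6.4329
Δx = A⁻¹·δb where δb = 1/103·5.0000·d; ‖Δx‖ = 0.1040
dividing the unrounded norms, ‖Δx‖/‖x‖ = 0.0162
realised/bound (from unrounded values) ≈ 0.0612

0.0162
0.2641


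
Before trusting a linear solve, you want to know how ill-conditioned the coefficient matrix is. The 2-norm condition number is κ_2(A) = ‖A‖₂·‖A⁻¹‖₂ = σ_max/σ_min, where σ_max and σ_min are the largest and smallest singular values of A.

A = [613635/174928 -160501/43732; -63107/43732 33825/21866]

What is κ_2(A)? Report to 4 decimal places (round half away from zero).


232.0000

form AᵀA = [2605134961/181063936 -683821215/45265984; -683821215/45265984 179509429/11316496] with trace 6512825/215296 and determinant 14641/861184
solving λ² − 6512825/215296·λ + 14641/861184 = 0 gives λ = 121/4, 121/215296
κ_2(A) = √(λ_max/λ_min) = √((121/4) / (121/215296)) = 232.0000


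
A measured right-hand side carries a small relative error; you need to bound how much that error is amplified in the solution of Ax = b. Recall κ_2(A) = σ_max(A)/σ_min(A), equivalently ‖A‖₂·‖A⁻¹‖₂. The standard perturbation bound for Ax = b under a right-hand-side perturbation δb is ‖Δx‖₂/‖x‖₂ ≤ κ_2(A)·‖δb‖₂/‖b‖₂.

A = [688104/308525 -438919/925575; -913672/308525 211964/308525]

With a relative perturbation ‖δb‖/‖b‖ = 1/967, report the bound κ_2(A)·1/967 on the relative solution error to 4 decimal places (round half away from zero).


0.1167

AᵀA = [52331345536/3807507025 -470943272/152300281; -470943272/152300281 23880340969/34267563225]; tr = 294385753/20385225, det = 8340544/509630625
solving λ² − 294385753/20385225·λ + 8340544/509630625 = 0 gives λ = 361/25, 23104/20385225
κ = σ_max/σ_min = (19/5)/(152/4515) = 112.8750
κ_2(A)·‖δb‖/‖b‖ = 0.1167


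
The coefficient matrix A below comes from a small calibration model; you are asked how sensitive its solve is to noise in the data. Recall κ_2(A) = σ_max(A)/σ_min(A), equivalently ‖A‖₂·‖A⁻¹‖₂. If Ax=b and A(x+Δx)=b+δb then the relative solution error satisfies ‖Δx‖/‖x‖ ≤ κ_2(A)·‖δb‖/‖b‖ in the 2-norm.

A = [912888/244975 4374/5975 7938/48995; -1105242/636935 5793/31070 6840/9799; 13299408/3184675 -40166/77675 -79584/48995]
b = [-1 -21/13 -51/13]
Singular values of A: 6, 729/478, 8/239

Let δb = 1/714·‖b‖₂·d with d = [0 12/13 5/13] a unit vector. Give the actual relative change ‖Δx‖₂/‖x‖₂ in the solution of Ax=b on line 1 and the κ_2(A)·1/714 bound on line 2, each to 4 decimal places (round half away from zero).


0.0020
0.2511

from the listed singular values, σ₁ = 6, σ_n = 8/239
κ_2(A) = 6 / (8/239) = 179.2500
κ_2(A)·‖δb‖/‖b‖ = 0.2511
solve Ax = b  →  x = [-12.1769 72.0934 -51.8419]
2-norm of b is 4.3589; of x, 89.6288
re-solving with b+δb shifts x by Δx of norm 0.1824
dividing the unrounded norms, ‖Δx‖/‖x‖ = 0.0020
realised/bound (from unrounded values) ≈ 0.0081


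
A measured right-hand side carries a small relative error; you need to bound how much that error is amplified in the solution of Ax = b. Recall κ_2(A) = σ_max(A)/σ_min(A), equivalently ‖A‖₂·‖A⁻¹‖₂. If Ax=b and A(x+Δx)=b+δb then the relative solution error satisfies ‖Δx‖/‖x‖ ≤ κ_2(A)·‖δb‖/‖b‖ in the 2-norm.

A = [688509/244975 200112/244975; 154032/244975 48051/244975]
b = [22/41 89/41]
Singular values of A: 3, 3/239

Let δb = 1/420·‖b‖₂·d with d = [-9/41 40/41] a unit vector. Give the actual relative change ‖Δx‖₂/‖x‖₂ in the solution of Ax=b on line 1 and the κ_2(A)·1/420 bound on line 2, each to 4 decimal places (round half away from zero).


0.0027
0.5690

σ_max = 3, σ_min = 3/239
condition number: 3 ÷ (3/239) = 239.0000
bound on ‖Δx‖/‖x‖: κ·ε = 239.0000·1/420 = 0.5690
solve Ax = b  →  x = [-44.2933 153.0533]
2-norm of b is 2.2361; of x, 159.3337
Δx = A⁻¹·δb where δb = 1/420·2.2361·d; ‖Δx‖ = 0.4241
realised ‖Δx‖/‖x‖ = 0.0027
tightness: 0.0027 against a bound of 0.5690 (unrounded ratio ≈ 0.0047)


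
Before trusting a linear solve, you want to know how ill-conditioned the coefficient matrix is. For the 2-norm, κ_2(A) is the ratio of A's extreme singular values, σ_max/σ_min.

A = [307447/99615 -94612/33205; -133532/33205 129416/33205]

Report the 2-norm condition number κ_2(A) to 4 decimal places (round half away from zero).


85.8750

AᵀA = [10200032521/396925929 -3237268300/132308643; -3237268300/132308643 1027997264/44102881]; tr = 23129617/471969, det = 153664/471969
λ_max, λ_min = (23129617/471969 ± √534689083989025/222754736961)/2 = 49, 3136/471969
so κ_2 = √(49 / (3136/471969)) = 85.8750


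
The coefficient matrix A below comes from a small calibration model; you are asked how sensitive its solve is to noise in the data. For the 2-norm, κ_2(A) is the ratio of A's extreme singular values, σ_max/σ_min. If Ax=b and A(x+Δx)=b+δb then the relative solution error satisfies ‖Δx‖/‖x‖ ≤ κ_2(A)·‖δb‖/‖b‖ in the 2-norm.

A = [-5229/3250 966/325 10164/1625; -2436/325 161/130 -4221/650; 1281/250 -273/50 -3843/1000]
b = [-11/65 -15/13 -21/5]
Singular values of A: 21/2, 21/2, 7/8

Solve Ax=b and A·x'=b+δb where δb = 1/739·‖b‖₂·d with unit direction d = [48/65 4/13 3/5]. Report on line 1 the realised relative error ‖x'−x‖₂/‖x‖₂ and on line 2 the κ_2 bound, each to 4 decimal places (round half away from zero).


σ_max = 21/2, σ_min = 7/8
κ = σ_max/σ_min = (21/2)/(7/8) = 12.0000
worst-case relative error ≤ 12.0000 × 1/739 = 0.0162
solve Ax = b  →  x = [1.5200 2.9143 -1.0210]
2-norm of b is 4.3589; of x, 3.4418
Δx = A⁻¹·δb where δb = 1/739·4.3589·d; ‖Δx‖ = 0.0067
relative error = 0.0020
tightness: 0.0020 against a bound of 0.0162 (unrounded ratio ≈ 0.1206)

0.0020
0.0162


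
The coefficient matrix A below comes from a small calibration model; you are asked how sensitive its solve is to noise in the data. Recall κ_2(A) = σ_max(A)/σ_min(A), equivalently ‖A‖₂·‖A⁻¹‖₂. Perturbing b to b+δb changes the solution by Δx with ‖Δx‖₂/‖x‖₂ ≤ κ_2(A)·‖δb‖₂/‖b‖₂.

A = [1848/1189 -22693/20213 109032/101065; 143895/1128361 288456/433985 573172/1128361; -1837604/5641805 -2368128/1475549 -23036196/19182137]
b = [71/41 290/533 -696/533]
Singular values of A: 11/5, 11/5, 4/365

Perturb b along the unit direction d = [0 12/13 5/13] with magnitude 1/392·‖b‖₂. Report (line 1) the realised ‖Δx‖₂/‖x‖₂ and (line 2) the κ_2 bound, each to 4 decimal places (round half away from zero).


0.5121
0.5121

σ_max = 11/5, σ_min = 4/365
κ_2(A) = (11/5) / (4/365) = 200.7500
κ_2(A)·‖δb‖/‖b‖ = 0.5121
solve Ax = b  →  x = [0.6583 0.1060 0.7671]
2-norm of b is 2.2361; of x, 1.0164
δb = ε·‖b‖·d = [0.0000 0.0053 0.0022]; solving A·Δx = δb gives ‖Δx‖ = 0.5205
realised ‖Δx‖/‖x‖ = 0.5121
so the bound is sharp here: realised error equals the bound
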